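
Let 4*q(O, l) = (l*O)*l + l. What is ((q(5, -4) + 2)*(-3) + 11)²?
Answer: 2704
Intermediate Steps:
q(O, l) = l/4 + O*l²/4 (q(O, l) = ((l*O)*l + l)/4 = ((O*l)*l + l)/4 = (O*l² + l)/4 = (l + O*l²)/4 = l/4 + O*l²/4)
((q(5, -4) + 2)*(-3) + 11)² = (((¼)*(-4)*(1 + 5*(-4)) + 2)*(-3) + 11)² = (((¼)*(-4)*(1 - 20) + 2)*(-3) + 11)² = (((¼)*(-4)*(-19) + 2)*(-3) + 11)² = ((19 + 2)*(-3) + 11)² = (21*(-3) + 11)² = (-63 + 11)² = (-52)² = 2704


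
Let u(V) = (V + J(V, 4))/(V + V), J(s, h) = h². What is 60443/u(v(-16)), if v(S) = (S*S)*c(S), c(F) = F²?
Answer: 495149056/4097 ≈ 1.2086e+5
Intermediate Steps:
v(S) = S⁴ (v(S) = (S*S)*S² = S²*S² = S⁴)
u(V) = (16 + V)/(2*V) (u(V) = (V + 4²)/(V + V) = (V + 16)/((2*V)) = (16 + V)*(1/(2*V)) = (16 + V)/(2*V))
60443/u(v(-16)) = 60443/(((16 + (-16)⁴)/(2*((-16)⁴)))) = 60443/(((½)*(16 + 65536)/65536)) = 60443/(((½)*(1/65536)*65552)) = 60443/(4097/8192) = 60443*(8192/4097) = 495149056/4097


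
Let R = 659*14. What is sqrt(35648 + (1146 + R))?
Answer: 2*sqrt(11505) ≈ 214.52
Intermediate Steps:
R = 9226
sqrt(35648 + (1146 + R)) = sqrt(35648 + (1146 + 9226)) = sqrt(35648 + 10372) = sqrt(46020) = 2*sqrt(11505)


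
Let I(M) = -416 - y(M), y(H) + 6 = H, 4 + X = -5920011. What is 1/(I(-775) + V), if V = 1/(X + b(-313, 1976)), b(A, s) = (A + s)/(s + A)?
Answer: 5920014/2160805109 ≈ 0.0027397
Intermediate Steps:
X = -5920015 (X = -4 - 5920011 = -5920015)
y(H) = -6 + H
I(M) = -410 - M (I(M) = -416 - (-6 + M) = -416 + (6 - M) = -410 - M)
b(A, s) = 1 (b(A, s) = (A + s)/(A + s) = 1)
V = -1/5920014 (V = 1/(-5920015 + 1) = 1/(-5920014) = -1/5920014 ≈ -1.6892e-7)
1/(I(-775) + V) = 1/((-410 - 1*(-775)) - 1/5920014) = 1/((-410 + 775) - 1/5920014) = 1/(365 - 1/5920014) = 1/(2160805109/5920014) = 5920014/2160805109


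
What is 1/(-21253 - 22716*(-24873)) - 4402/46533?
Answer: -1604735786047/16963464573807 ≈ -0.094599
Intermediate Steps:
1/(-21253 - 22716*(-24873)) - 4402/46533 = -1/24873/(-43969) - 4402*1/46533 = -1/43969*(-1/24873) - 4402/46533 = 1/1093640937 - 4402/46533 = -1604735786047/16963464573807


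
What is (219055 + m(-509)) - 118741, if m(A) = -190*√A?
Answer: 100314 - 190*I*√509 ≈ 1.0031e+5 - 4286.6*I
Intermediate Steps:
(219055 + m(-509)) - 118741 = (219055 - 190*I*√509) - 118741 = 100314 - 190*I*√509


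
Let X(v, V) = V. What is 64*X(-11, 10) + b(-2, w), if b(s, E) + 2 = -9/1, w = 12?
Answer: 629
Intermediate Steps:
b(s, E) = -11 (b(s, E) = -2 - 9/1 = -2 - 9*1 = -2 - 9 = -11)
64*X(-11, 10) + b(-2, w) = 64*10 - 11 = 640 - 11 = 629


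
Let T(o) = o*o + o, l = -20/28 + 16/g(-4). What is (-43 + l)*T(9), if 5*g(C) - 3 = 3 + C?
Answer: -2340/7 ≈ -334.29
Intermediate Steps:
g(C) = 6/5 + C/5 (g(C) = 3/5 + (3 + C)/5 = 3/5 + (3/5 + C/5) = 6/5 + C/5)
l = 275/7 (l = -20/28 + 16/(6/5 + (1/5)*(-4)) = -20*1/28 + 16/(6/5 - 4/5) = -5/7 + 16/(2/5) = -5/7 + 16*(5/2) = -5/7 + 40 = 275/7 ≈ 39.286)
T(o) = o + o**2 (T(o) = o**2 + o = o + o**2)
(-43 + l)*T(9) = (-43 + 275/7)*(9*(1 + 9)) = -234*10/7 = -26/7*90 = -2340/7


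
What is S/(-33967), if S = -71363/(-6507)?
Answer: -71363/221023269 ≈ -0.00032288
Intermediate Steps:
S = 71363/6507 (S = -71363*(-1/6507) = 71363/6507 ≈ 10.967)
S/(-33967) = (71363/6507)/(-33967) = (71363/6507)*(-1/33967) = -71363/221023269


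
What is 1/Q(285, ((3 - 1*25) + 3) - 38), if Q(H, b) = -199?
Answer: -1/199 ≈ -0.0050251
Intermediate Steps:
1/Q(285, ((3 - 1*25) + 3) - 38) = 1/(-199) = -1/199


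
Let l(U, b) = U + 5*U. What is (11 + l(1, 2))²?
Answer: 289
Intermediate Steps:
l(U, b) = 6*U
(11 + l(1, 2))² = (11 + 6*1)² = (11 + 6)² = 17² = 289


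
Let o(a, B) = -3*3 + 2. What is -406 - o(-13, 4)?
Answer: -399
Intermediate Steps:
o(a, B) = -7 (o(a, B) = -9 + 2 = -7)
-406 - o(-13, 4) = -406 - 1*(-7) = -406 + 7 = -399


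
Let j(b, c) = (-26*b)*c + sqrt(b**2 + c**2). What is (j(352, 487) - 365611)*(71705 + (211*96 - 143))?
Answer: -442804700430 + 91818*sqrt(361073) ≈ -4.4275e+11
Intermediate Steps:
j(b, c) = sqrt(b**2 + c**2) - 26*b*c (j(b, c) = -26*b*c + sqrt(b**2 + c**2) = sqrt(b**2 + c**2) - 26*b*c)
(j(352, 487) - 365611)*(71705 + (211*96 - 143)) = ((sqrt(352**2 + 487**2) - 26*352*487) - 365611)*(71705 + (211*96 - 143)) = ((sqrt(123904 + 237169) - 4457024) - 365611)*(71705 + (20256 - 143)) = ((sqrt(361073) - 4457024) - 365611)*(71705 + 20113) = ((-4457024 + sqrt(361073)) - 365611)*91818 = (-4822635 + sqrt(361073))*91818 = -442804700430 + 91818*sqrt(361073)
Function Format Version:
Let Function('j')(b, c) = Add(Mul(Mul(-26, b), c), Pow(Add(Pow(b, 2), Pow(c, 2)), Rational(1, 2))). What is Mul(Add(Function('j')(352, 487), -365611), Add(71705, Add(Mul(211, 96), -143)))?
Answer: Add(-442804700430, Mul(91818, Pow(361073, Rational(1, 2)))) ≈ -4.4275e+11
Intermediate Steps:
Function('j')(b, c) = Add(Pow(Add(Pow(b, 2), Pow(c, 2)), Rational(1, 2)), Mul(-26, b, c)) (Function('j')(b, c) = Add(Mul(-26, b, c), Pow(Add(Pow(b, 2), Pow(c, 2)), Rational(1, 2))) = Add(Pow(Add(Pow(b, 2), Pow(c, 2)), Rational(1, 2)), Mul(-26, b, c)))
Mul(Add(Function('j')(352, 487), -365611), Add(71705, Add(Mul(211, 96), -143))) = Mul(Add(Add(Pow(Add(Pow(352, 2), Pow(487, 2)), Rational(1, 2)), Mul(-26, 352, 487)), -365611), Add(71705, Add(Mul(211, 96), -143))) = Mul(Add(Add(Pow(Add(123904, 237169), Rational(1, 2)), -4457024), -365611), Add(71705, Add(20256, -143))) = Mul(Add(Add(Pow(361073, Rational(1, 2)), -4457024), -365611), Add(71705, 20113)) = Mul(Add(Add(-4457024, Pow(361073, Rational(1, 2))), -365611), 91818) = Mul(Add(-4822635, Pow(361073, Rational(1, 2))), 91818) = Add(-442804700430, Mul(91818, Pow(361073, Rational(1, 2))))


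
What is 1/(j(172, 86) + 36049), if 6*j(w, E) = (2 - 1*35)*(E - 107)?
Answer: 2/72329 ≈ 2.7651e-5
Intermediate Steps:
j(w, E) = 1177/2 - 11*E/2 (j(w, E) = ((2 - 1*35)*(E - 107))/6 = ((2 - 35)*(-107 + E))/6 = (-33*(-107 + E))/6 = (3531 - 33*E)/6 = 1177/2 - 11*E/2)
1/(j(172, 86) + 36049) = 1/((1177/2 - 11/2*86) + 36049) = 1/((1177/2 - 473) + 36049) = 1/(231/2 + 36049) = 1/(72329/2) = 2/72329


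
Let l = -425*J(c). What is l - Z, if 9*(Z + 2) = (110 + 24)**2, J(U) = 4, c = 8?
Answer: -33238/9 ≈ -3693.1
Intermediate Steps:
Z = 17938/9 (Z = -2 + (110 + 24)**2/9 = -2 + (1/9)*134**2 = -2 + (1/9)*17956 = -2 + 17956/9 = 17938/9 ≈ 1993.1)
l = -1700 (l = -425*4 = -1700)
l - Z = -1700 - 1*17938/9 = -1700 - 17938/9 = -33238/9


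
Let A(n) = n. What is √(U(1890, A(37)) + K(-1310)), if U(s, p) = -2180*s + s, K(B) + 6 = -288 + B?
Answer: I*√4119914 ≈ 2029.8*I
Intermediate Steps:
K(B) = -294 + B (K(B) = -6 + (-288 + B) = -294 + B)
U(s, p) = -2179*s
√(U(1890, A(37)) + K(-1310)) = √(-2179*1890 + (-294 - 1310)) = √(-4118310 - 1604) = √(-4119914) = I*√4119914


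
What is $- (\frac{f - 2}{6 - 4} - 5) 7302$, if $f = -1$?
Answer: $47463$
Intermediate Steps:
$- (\frac{f - 2}{6 - 4} - 5) 7302 = - (\frac{-1 - 2}{6 - 4} - 5) 7302 = - (- \frac{3}{2} - 5) 7302 = \left(-1\right) \left(- \frac{13}{2}\right) 7302 = \frac{13}{2} \cdot 7302 = 47463$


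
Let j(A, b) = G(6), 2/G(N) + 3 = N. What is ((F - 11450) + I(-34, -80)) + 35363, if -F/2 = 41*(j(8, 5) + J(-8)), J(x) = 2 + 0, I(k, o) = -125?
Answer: 70708/3 ≈ 23569.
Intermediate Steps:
G(N) = 2/(-3 + N)
J(x) = 2
j(A, b) = 2/3 (j(A, b) = 2/(-3 + 6) = 2/3)
F = -656/3 (F = -82*(2/3 + 2) = -82*8/3 = -2*328/3 = -656/3 ≈ -218.67)
((F - 11450) + I(-34, -80)) + 35363 = ((-656/3 - 11450) - 125) + 35363 = (-35006/3 - 125) + 35363 = -35381/3 + 35363 = 70708/3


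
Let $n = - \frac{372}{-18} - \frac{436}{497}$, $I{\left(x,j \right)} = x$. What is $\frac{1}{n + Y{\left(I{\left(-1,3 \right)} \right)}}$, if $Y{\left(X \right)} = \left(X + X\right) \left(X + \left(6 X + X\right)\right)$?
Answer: $\frac{1491}{53362} \approx 0.027941$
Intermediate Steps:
$Y{\left(X \right)} = 16 X^{2}$ ($Y{\left(X \right)} = 2 X \left(X + 7 X\right) = 2 X 8 X = 16 X^{2}$)
$n = \frac{29506}{1491}$ ($n = \left(-372\right) \left(- \frac{1}{18}\right) - \frac{436}{497} = \frac{62}{3} - \frac{436}{497} = \frac{29506}{1491} \approx 19.789$)
$\frac{1}{n + Y{\left(I{\left(-1,3 \right)} \right)}} = \frac{1}{\frac{29506}{1491} + 16 \left(-1\right)^{2}} = \frac{1}{\frac{29506}{1491} + 16 \cdot 1} = \frac{1}{\frac{29506}{1491} + 16} = \frac{1}{\frac{53362}{1491}} = \frac{1491}{53362}$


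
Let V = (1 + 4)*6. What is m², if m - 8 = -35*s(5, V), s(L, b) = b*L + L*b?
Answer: 110082064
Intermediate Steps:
V = 30 (V = 5*6 = 30)
s(L, b) = 2*L*b (s(L, b) = L*b + L*b = 2*L*b)
m = -10492 (m = 8 - 70*5*30 = 8 - 35*300 = 8 - 10500 = -10492)
m² = (-10492)² = 110082064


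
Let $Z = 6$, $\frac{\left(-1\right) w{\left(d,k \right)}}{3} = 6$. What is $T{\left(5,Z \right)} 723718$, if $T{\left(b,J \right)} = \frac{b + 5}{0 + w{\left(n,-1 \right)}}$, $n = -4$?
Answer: $- \frac{3618590}{9} \approx -4.0207 \cdot 10^{5}$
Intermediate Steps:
$w{\left(d,k \right)} = -18$ ($w{\left(d,k \right)} = \left(-3\right) 6 = -18$)
$T{\left(b,J \right)} = - \frac{5}{18} - \frac{b}{18}$ ($T{\left(b,J \right)} = \frac{b + 5}{0 - 18} = \frac{5 + b}{-18} = \left(5 + b\right) \left(- \frac{1}{18}\right) = - \frac{5}{18} - \frac{b}{18}$)
$T{\left(5,Z \right)} 723718 = \left(- \frac{5}{18} - \frac{5}{18}\right) 723718 = \left(- \frac{5}{9}\right) 723718 = - \frac{3618590}{9}$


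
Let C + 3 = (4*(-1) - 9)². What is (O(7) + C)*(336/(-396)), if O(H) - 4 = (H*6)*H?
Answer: -12992/33 ≈ -393.70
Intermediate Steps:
C = 166 (C = -3 + (4*(-1) - 9)² = -3 + (-4 - 9)² = -3 + (-13)² = -3 + 169 = 166)
O(H) = 4 + 6*H² (O(H) = 4 + (H*6)*H = 4 + (6*H)*H = 4 + 6*H²)
(O(7) + C)*(336/(-396)) = ((4 + 6*7²) + 166)*(336/(-396)) = ((4 + 6*49) + 166)*(336*(-1/396)) = ((4 + 294) + 166)*(-28/33) = (298 + 166)*(-28/33) = 464*(-28/33) = -12992/33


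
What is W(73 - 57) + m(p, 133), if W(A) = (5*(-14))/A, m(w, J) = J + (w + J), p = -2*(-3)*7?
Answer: 2429/8 ≈ 303.63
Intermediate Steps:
p = 42 (p = 6*7 = 42)
m(w, J) = w + 2*J (m(w, J) = J + (J + w) = w + 2*J)
W(A) = -70/A
W(73 - 57) + m(p, 133) = -70/(73 - 57) + (42 + 2*133) = -70/16 + (42 + 266) = -70*1/16 + 308 = -35/8 + 308 = 2429/8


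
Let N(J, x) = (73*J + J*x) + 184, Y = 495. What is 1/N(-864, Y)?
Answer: -1/490568 ≈ -2.0385e-6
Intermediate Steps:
N(J, x) = 184 + 73*J + J*x
1/N(-864, Y) = 1/(184 + 73*(-864) - 864*495) = 1/(184 - 63072 - 427680) = 1/(-490568) = -1/490568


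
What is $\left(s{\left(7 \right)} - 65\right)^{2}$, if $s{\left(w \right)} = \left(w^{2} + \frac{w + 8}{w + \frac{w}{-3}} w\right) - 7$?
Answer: $\frac{1}{4} \approx 0.25$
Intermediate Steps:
$s{\left(w \right)} = 5 + w^{2} + \frac{3 w}{2}$ ($s{\left(w \right)} = \left(w^{2} + \frac{8 + w}{w + w \left(- \frac{1}{3}\right)} w\right) - 7 = \left(w^{2} + \frac{8 + w}{w - \frac{w}{3}} w\right) - 7 = \left(w^{2} + \frac{8 + w}{\frac{2}{3} w} w\right) - 7 = \left(w^{2} + \left(8 + w\right) \frac{3}{2 w} w\right) - 7 = \left(w^{2} + \frac{3 \left(8 + w\right)}{2 w} w\right) - 7 = \left(w^{2} + \left(12 + \frac{3 w}{2}\right)\right) - 7 = \left(12 + w^{2} + \frac{3 w}{2}\right) - 7 = 5 + w^{2} + \frac{3 w}{2}$)
$\left(s{\left(7 \right)} - 65\right)^{2} = \left(\left(5 + 7^{2} + \frac{3}{2} \cdot 7\right) - 65\right)^{2} = \left(\left(5 + 49 + \frac{21}{2}\right) - 65\right)^{2} = \left(\frac{129}{2} - 65\right)^{2} = \left(- \frac{1}{2}\right)^{2} = \frac{1}{4}$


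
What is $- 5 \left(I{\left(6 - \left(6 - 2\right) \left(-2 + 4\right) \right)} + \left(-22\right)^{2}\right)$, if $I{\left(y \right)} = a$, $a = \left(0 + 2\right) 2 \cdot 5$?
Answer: $-2520$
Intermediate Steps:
$a = 20$ ($a = 2 \cdot 10 = 20$)
$I{\left(y \right)} = 20$
$- 5 \left(I{\left(6 - \left(6 - 2\right) \left(-2 + 4\right) \right)} + \left(-22\right)^{2}\right) = - 5 \left(20 + \left(-22\right)^{2}\right) = - 5 \left(20 + 484\right) = \left(-5\right) 504 = -2520$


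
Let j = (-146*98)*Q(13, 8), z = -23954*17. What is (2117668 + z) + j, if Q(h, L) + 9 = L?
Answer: 1724758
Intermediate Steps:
z = -407218
Q(h, L) = -9 + L
j = 14308 (j = (-146*98)*(-9 + 8) = -14308*(-1) = 14308)
(2117668 + z) + j = (2117668 - 407218) + 14308 = 1710450 + 14308 = 1724758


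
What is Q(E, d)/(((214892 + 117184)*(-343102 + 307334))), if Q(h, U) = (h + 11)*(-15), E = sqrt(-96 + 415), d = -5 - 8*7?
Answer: 55/3959231456 + 5*sqrt(319)/3959231456 ≈ 3.6447e-8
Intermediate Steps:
d = -61 (d = -5 - 56 = -61)
E = sqrt(319) ≈ 17.861
Q(h, U) = -165 - 15*h (Q(h, U) = (11 + h)*(-15) = -165 - 15*h)
Q(E, d)/(((214892 + 117184)*(-343102 + 307334))) = (-165 - 15*sqrt(319))/(((214892 + 117184)*(-343102 + 307334))) = (-165 - 15*sqrt(319))/((332076*(-35768))) = (-165 - 15*sqrt(319))/(-11877694368) = (-165 - 15*sqrt(319))*(-1/11877694368) = 55/3959231456 + 5*sqrt(319)/3959231456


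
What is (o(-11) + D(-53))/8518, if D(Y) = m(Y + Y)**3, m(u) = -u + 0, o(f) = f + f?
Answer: 595497/4259 ≈ 139.82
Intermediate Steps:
o(f) = 2*f
m(u) = -u
D(Y) = -8*Y**3 (D(Y) = (-(Y + Y))**3 = (-2*Y)**3 = -8*Y**3)
(o(-11) + D(-53))/8518 = (2*(-11) - 8*(-53)**3)/8518 = (-22 - 8*(-148877))*(1/8518) = (-22 + 1191016)*(1/8518) = 1190994*(1/8518) = 595497/4259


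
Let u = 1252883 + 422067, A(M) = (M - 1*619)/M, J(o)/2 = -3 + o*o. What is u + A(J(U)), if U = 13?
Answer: 556083113/332 ≈ 1.6750e+6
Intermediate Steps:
J(o) = -6 + 2*o² (J(o) = 2*(-3 + o*o) = 2*(-3 + o²) = -6 + 2*o²)
A(M) = (-619 + M)/M (A(M) = (M - 619)/M = (-619 + M)/M)
u = 1674950
u + A(J(U)) = 1674950 + (-619 + (-6 + 2*13²))/(-6 + 2*13²) = 1674950 + (-619 + (-6 + 2*169))/(-6 + 2*169) = 1674950 + (-619 + (-6 + 338))/(-6 + 338) = 1674950 + (-619 + 332)/332 = 1674950 + (1/332)*(-287) = 1674950 - 287/332 = 556083113/332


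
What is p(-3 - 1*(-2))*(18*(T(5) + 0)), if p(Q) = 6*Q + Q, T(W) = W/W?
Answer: -126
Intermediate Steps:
T(W) = 1
p(Q) = 7*Q
p(-3 - 1*(-2))*(18*(T(5) + 0)) = (7*(-3 - 1*(-2)))*(18*(1 + 0)) = (7*(-3 + 2))*(18*1) = (7*(-1))*18 = -7*18 = -126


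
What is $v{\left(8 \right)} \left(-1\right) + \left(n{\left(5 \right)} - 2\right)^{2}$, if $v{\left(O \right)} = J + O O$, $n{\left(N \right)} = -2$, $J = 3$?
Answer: $-51$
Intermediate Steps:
$v{\left(O \right)} = 3 + O^{2}$ ($v{\left(O \right)} = 3 + O O = 3 + O^{2}$)
$v{\left(8 \right)} \left(-1\right) + \left(n{\left(5 \right)} - 2\right)^{2} = \left(3 + 8^{2}\right) \left(-1\right) + \left(-2 - 2\right)^{2} = \left(3 + 64\right) \left(-1\right) + \left(-4\right)^{2} = 67 \left(-1\right) + 16 = -67 + 16 = -51$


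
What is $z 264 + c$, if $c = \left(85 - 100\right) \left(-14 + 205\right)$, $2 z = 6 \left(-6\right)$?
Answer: $-7617$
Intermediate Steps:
$z = -18$ ($z = \frac{6 \left(-6\right)}{2} = \frac{1}{2} \left(-36\right) = -18$)
$c = -2865$ ($c = \left(-15\right) 191 = -2865$)
$z 264 + c = \left(-18\right) 264 - 2865 = -4752 - 2865 = -7617$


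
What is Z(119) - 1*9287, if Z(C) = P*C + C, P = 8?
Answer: -8216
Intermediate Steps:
Z(C) = 9*C (Z(C) = 8*C + C = 9*C)
Z(119) - 1*9287 = 9*119 - 1*9287 = 1071 - 9287 = -8216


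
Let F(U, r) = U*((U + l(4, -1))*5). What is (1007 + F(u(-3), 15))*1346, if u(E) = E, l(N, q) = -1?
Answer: 1436182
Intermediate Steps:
F(U, r) = U*(-5 + 5*U) (F(U, r) = U*((U - 1)*5) = U*((-1 + U)*5) = U*(-5 + 5*U))
(1007 + F(u(-3), 15))*1346 = (1007 + 5*(-3)*(-1 - 3))*1346 = (1007 + 5*(-3)*(-4))*1346 = (1007 + 60)*1346 = 1067*1346 = 1436182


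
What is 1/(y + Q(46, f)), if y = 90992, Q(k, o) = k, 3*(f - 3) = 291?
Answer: 1/91038 ≈ 1.0984e-5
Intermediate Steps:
f = 100 (f = 3 + (⅓)*291 = 3 + 97 = 100)
1/(y + Q(46, f)) = 1/(90992 + 46) = 1/91038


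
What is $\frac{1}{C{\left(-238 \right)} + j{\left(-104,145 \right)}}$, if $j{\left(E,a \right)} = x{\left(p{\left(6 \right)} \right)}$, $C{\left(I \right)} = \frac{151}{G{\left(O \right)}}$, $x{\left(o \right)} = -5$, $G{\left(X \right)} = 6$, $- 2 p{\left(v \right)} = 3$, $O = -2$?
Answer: $\frac{6}{121} \approx 0.049587$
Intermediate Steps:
$p{\left(v \right)} = - \frac{3}{2}$ ($p{\left(v \right)} = \left(- \frac{1}{2}\right) 3 = - \frac{3}{2}$)
$C{\left(I \right)} = \frac{151}{6}$
$j{\left(E,a \right)} = -5$
$\frac{1}{C{\left(-238 \right)} + j{\left(-104,145 \right)}} = \frac{1}{\frac{151}{6} - 5} = \frac{1}{\frac{121}{6}} = \frac{6}{121}$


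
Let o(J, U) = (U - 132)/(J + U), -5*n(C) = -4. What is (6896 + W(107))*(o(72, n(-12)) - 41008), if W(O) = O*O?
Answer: -68461558740/91 ≈ -7.5232e+8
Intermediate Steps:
n(C) = ⅘ (n(C) = -⅕*(-4) = ⅘)
o(J, U) = (-132 + U)/(J + U)
W(O) = O²
(6896 + W(107))*(o(72, n(-12)) - 41008) = (6896 + 107²)*((-132 + ⅘)/(72 + ⅘) - 41008) = (6896 + 11449)*(-656/5/(364/5) - 41008) = 18345*((5/364)*(-656/5) - 41008) = 18345*(-164/91 - 41008) = 18345*(-3731892/91) = -68461558740/91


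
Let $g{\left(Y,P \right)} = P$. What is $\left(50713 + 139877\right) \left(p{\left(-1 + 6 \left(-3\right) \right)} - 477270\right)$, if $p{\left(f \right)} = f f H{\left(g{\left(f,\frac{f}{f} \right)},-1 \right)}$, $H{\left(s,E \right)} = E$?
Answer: $-91031692290$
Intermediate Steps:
$p{\left(f \right)} = - f^{2}$ ($p{\left(f \right)} = f f \left(-1\right) = f^{2} \left(-1\right) = - f^{2}$)
$\left(50713 + 139877\right) \left(p{\left(-1 + 6 \left(-3\right) \right)} - 477270\right) = \left(50713 + 139877\right) \left(- \left(-1 + 6 \left(-3\right)\right)^{2} - 477270\right) = 190590 \left(- \left(-1 - 18\right)^{2} - 477270\right) = 190590 \left(- \left(-19\right)^{2} - 477270\right) = 190590 \left(\left(-1\right) 361 - 477270\right) = 190590 \left(-361 - 477270\right) = 190590 \left(-477631\right) = -91031692290$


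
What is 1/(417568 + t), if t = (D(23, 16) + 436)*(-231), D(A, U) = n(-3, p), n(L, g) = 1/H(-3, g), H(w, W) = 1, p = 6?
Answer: 1/316621 ≈ 3.1584e-6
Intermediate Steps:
n(L, g) = 1 (n(L, g) = 1/1 = 1)
D(A, U) = 1
t = -100947 (t = (1 + 436)*(-231) = 437*(-231) = -100947)
1/(417568 + t) = 1/(417568 - 100947) = 1/316621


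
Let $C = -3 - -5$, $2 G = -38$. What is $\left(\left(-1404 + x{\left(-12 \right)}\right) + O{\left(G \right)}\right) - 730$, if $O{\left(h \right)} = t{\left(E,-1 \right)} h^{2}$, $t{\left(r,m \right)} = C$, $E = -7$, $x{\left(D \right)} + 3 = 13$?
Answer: $-1402$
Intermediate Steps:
$G = -19$ ($G = \frac{1}{2} \left(-38\right) = -19$)
$x{\left(D \right)} = 10$ ($x{\left(D \right)} = -3 + 13 = 10$)
$C = 2$ ($C = -3 + 5 = 2$)
$t{\left(r,m \right)} = 2$
$O{\left(h \right)} = 2 h^{2}$
$\left(\left(-1404 + x{\left(-12 \right)}\right) + O{\left(G \right)}\right) - 730 = \left(\left(-1404 + 10\right) + 2 \left(-19\right)^{2}\right) - 730 = \left(-1394 + 2 \cdot 361\right) - 730 = \left(-1394 + 722\right) - 730 = -672 - 730 = -1402$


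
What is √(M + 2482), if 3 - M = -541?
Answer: √3026 ≈ 55.009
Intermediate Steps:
M = 544 (M = 3 - 1*(-541) = 3 + 541 = 544)
√(M + 2482) = √(544 + 2482) = √3026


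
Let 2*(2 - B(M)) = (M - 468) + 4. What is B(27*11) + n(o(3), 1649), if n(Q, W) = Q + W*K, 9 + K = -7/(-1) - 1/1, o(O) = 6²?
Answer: -9651/2 ≈ -4825.5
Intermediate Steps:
o(O) = 36
B(M) = 234 - M/2 (B(M) = 2 - ((M - 468) + 4)/2 = 2 - ((-468 + M) + 4)/2 = 2 - (-464 + M)/2 = 2 + (232 - M/2) = 234 - M/2)
K = -3 (K = -9 + (-7/(-1) - 1/1) = -9 + (-7*(-1) - 1*1) = -9 + (7 - 1) = -9 + 6 = -3)
n(Q, W) = Q - 3*W (n(Q, W) = Q + W*(-3) = Q - 3*W)
B(27*11) + n(o(3), 1649) = (234 - 27*11/2) + (36 - 3*1649) = (234 - ½*297) + (36 - 4947) = (234 - 297/2) - 4911 = 171/2 - 4911 = -9651/2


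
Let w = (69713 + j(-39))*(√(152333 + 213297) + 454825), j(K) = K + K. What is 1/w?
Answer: 18193/576202926927073 - √365630/14405073173176825 ≈ 3.1532e-11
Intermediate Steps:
j(K) = 2*K
w = 31671738875 + 69635*√365630 (w = (69713 + 2*(-39))*(√(152333 + 213297) + 454825) = (69713 - 78)*(√365630 + 454825) = 69635*(454825 + √365630) = 31671738875 + 69635*√365630 ≈ 3.1714e+10)
1/w = 1/(31671738875 + 69635*√365630)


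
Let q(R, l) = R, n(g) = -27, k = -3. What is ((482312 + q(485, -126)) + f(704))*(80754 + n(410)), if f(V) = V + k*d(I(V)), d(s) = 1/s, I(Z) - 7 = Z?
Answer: 3083495206024/79 ≈ 3.9032e+10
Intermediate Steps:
I(Z) = 7 + Z
f(V) = V - 3/(7 + V)
((482312 + q(485, -126)) + f(704))*(80754 + n(410)) = ((482312 + 485) + (-3 + 704*(7 + 704))/(7 + 704))*(80754 - 27) = (482797 + (-3 + 704*711)/711)*80727 = (482797 + (-3 + 500544)/711)*80727 = (482797 + (1/711)*500541)*80727 = (482797 + 166847/237)*80727 = (114589736/237)*80727 = 3083495206024/79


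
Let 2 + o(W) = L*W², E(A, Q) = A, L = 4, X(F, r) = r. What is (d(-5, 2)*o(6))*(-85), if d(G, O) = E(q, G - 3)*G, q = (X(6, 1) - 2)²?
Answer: 60350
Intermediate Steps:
q = 1 (q = (1 - 2)² = (-1)² = 1)
d(G, O) = G (d(G, O) = 1*G = G)
o(W) = -2 + 4*W²
(d(-5, 2)*o(6))*(-85) = -5*(-2 + 4*6²)*(-85) = -5*(-2 + 4*36)*(-85) = -5*(-2 + 144)*(-85) = -5*142*(-85) = -710*(-85) = 60350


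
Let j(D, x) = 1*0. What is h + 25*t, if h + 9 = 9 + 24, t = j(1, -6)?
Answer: 24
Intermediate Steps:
j(D, x) = 0
t = 0
h = 24 (h = -9 + (9 + 24) = -9 + 33 = 24)
h + 25*t = 24 + 25*0 = 24 + 0 = 24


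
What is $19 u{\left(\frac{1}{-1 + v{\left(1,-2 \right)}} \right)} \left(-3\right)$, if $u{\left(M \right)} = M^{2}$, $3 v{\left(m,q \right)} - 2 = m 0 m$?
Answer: $-513$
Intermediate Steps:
$v{\left(m,q \right)} = \frac{2}{3}$ ($v{\left(m,q \right)} = \frac{2}{3} + \frac{m 0 m}{3} = \frac{2}{3} + \frac{0 m}{3} = \frac{2}{3} + \frac{1}{3} \cdot 0 = \frac{2}{3} + 0 = \frac{2}{3}$)
$19 u{\left(\frac{1}{-1 + v{\left(1,-2 \right)}} \right)} \left(-3\right) = 19 \left(\frac{1}{-1 + \frac{2}{3}}\right)^{2} \left(-3\right) = 19 \left(\frac{1}{- \frac{1}{3}}\right)^{2} \left(-3\right) = 19 \left(-3\right)^{2} \left(-3\right) = 19 \cdot 9 \left(-3\right) = 19 \left(-27\right) = -513$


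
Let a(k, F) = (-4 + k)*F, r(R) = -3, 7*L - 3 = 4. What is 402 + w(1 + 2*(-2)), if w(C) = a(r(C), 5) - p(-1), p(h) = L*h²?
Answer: 366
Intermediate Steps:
L = 1 (L = 3/7 + (⅐)*4 = 3/7 + 4/7 = 1)
a(k, F) = F*(-4 + k)
p(h) = h² (p(h) = 1*h² = h²)
w(C) = -36 (w(C) = 5*(-4 - 3) - 1*(-1)² = 5*(-7) - 1*1 = -35 - 1 = -36)
402 + w(1 + 2*(-2)) = 402 - 36 = 366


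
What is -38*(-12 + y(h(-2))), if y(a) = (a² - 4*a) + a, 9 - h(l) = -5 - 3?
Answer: -8588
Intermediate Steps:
h(l) = 17 (h(l) = 9 - (-5 - 3) = 9 - 1*(-8) = 9 + 8 = 17)
y(a) = a² - 3*a
-38*(-12 + y(h(-2))) = -38*(-12 + 17*(-3 + 17)) = -38*(-12 + 17*14) = -38*(-12 + 238) = -38*226 = -8588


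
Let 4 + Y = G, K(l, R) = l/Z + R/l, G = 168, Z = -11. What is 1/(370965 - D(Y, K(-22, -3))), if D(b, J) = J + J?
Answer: 11/4080568 ≈ 2.6957e-6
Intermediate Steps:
K(l, R) = -l/11 + R/l (K(l, R) = l/(-11) + R/l = l*(-1/11) + R/l = -l/11 + R/l)
Y = 164 (Y = -4 + 168 = 164)
D(b, J) = 2*J
1/(370965 - D(Y, K(-22, -3))) = 1/(370965 - 2*(-1/11*(-22) - 3/(-22))) = 1/(370965 - 2*(2 - 3*(-1/22))) = 1/(370965 - 2*(2 + 3/22)) = 1/(370965 - 2*47/22) = 1/(370965 - 1*47/11) = 1/(370965 - 47/11) = 1/(4080568/11) = 11/4080568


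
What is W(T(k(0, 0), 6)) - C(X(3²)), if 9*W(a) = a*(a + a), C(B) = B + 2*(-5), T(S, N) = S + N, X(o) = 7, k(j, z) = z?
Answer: 11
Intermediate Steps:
T(S, N) = N + S
C(B) = -10 + B (C(B) = B - 10 = -10 + B)
W(a) = 2*a²/9 (W(a) = (a*(a + a))/9 = (a*(2*a))/9 = (2*a²)/9 = 2*a²/9)
W(T(k(0, 0), 6)) - C(X(3²)) = 2*(6 + 0)²/9 - (-10 + 7) = (2/9)*6² - 1*(-3) = (2/9)*36 + 3 = 8 + 3 = 11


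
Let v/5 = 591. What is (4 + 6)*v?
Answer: 29550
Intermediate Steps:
v = 2955 (v = 5*591 = 2955)
(4 + 6)*v = (4 + 6)*2955 = 10*2955 = 29550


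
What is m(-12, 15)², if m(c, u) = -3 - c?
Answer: 81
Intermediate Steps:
m(-12, 15)² = (-3 - 1*(-12))² = (-3 + 12)² = 9² = 81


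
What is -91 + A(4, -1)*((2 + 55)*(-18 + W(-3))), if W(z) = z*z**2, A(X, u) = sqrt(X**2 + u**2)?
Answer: -91 - 2565*sqrt(17) ≈ -10667.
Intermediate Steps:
W(z) = z**3
-91 + A(4, -1)*((2 + 55)*(-18 + W(-3))) = -91 + sqrt(4**2 + (-1)**2)*((2 + 55)*(-18 + (-3)**3)) = -91 + sqrt(16 + 1)*(57*(-18 - 27)) = -91 + sqrt(17)*(57*(-45)) = -91 + sqrt(17)*(-2565) = -91 - 2565*sqrt(17)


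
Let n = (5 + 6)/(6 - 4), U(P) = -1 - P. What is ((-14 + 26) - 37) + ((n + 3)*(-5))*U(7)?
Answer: 315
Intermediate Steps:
n = 11/2 ≈ 5.5000
((-14 + 26) - 37) + ((n + 3)*(-5))*U(7) = ((-14 + 26) - 37) + ((11/2 + 3)*(-5))*(-1 - 1*7) = (12 - 37) + ((17/2)*(-5))*(-1 - 7) = -25 - 85/2*(-8) = -25 + 340 = 315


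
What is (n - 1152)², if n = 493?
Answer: 434281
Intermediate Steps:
(n - 1152)² = (493 - 1152)² = (-659)² = 434281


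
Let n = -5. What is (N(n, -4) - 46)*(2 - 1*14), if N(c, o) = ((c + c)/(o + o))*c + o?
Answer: 675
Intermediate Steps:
N(c, o) = o + c**2/o (N(c, o) = ((2*c)/((2*o)))*c + o = ((2*c)*(1/(2*o)))*c + o = (c/o)*c + o = c**2/o + o = o + c**2/o)
(N(n, -4) - 46)*(2 - 1*14) = ((-4 + (-5)**2/(-4)) - 46)*(2 - 1*14) = ((-4 + 25*(-1/4)) - 46)*(2 - 14) = ((-4 - 25/4) - 46)*(-12) = (-41/4 - 46)*(-12) = -225/4*(-12) = 675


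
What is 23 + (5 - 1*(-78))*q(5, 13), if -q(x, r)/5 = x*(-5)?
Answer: 10398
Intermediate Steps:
q(x, r) = 25*x (q(x, r) = -5*x*(-5) = -(-25)*x = 25*x)
23 + (5 - 1*(-78))*q(5, 13) = 23 + (5 - 1*(-78))*(25*5) = 23 + (5 + 78)*125 = 23 + 83*125 = 23 + 10375 = 10398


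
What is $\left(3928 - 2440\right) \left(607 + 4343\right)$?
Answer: $7365600$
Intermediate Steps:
$\left(3928 - 2440\right) \left(607 + 4343\right) = \left(3928 - 2440\right) 4950 = 1488 \cdot 4950 = 7365600$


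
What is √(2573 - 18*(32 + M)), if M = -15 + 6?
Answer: √2159 ≈ 46.465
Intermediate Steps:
M = -9
√(2573 - 18*(32 + M)) = √(2573 - 18*(32 - 9)) = √(2573 - 18*23) = √(2573 - 414) = √2159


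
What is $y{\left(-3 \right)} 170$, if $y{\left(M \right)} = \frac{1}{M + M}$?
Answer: $- \frac{85}{3} \approx -28.333$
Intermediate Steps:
$y{\left(M \right)} = \frac{1}{2 M}$
$y{\left(-3 \right)} 170 = \frac{1}{2 \left(-3\right)} 170 = \frac{1}{2} \left(- \frac{1}{3}\right) 170 = \left(- \frac{1}{6}\right) 170 = - \frac{85}{3}$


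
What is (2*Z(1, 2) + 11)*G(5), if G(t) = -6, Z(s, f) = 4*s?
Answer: -114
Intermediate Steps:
(2*Z(1, 2) + 11)*G(5) = (2*(4*1) + 11)*(-6) = (2*4 + 11)*(-6) = (8 + 11)*(-6) = 19*(-6) = -114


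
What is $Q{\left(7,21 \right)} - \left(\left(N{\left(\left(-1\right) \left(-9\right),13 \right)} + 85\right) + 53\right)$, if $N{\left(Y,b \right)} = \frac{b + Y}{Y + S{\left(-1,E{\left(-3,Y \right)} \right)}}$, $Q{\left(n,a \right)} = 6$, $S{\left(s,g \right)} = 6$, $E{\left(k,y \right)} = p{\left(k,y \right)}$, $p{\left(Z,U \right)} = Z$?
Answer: $- \frac{2002}{15} \approx -133.47$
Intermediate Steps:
$E{\left(k,y \right)} = k$
$N{\left(Y,b \right)} = \frac{Y + b}{6 + Y}$ ($N{\left(Y,b \right)} = \frac{b + Y}{Y + 6} = \frac{Y + b}{6 + Y}$)
$Q{\left(7,21 \right)} - \left(\left(N{\left(\left(-1\right) \left(-9\right),13 \right)} + 85\right) + 53\right) = 6 - \left(\left(\frac{\left(-1\right) \left(-9\right) + 13}{6 - -9} + 85\right) + 53\right) = 6 - \left(\left(\frac{9 + 13}{6 + 9} + 85\right) + 53\right) = 6 - \left(\left(\frac{1}{15} \cdot 22 + 85\right) + 53\right) = 6 - \left(\left(\frac{22}{15} + 85\right) + 53\right) = 6 - \left(\frac{1297}{15} + 53\right) = 6 - \frac{2092}{15} = - \frac{2002}{15}$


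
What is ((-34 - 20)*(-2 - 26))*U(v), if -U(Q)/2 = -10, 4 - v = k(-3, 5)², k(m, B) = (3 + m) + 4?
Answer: 30240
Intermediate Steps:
k(m, B) = 7 + m
v = -12 (v = 4 - (7 - 3)² = 4 - 1*4² = 4 - 1*16 = 4 - 16 = -12)
U(Q) = 20 (U(Q) = -2*(-10) = 20)
((-34 - 20)*(-2 - 26))*U(v) = ((-34 - 20)*(-2 - 26))*20 = -54*(-28)*20 = 1512*20 = 30240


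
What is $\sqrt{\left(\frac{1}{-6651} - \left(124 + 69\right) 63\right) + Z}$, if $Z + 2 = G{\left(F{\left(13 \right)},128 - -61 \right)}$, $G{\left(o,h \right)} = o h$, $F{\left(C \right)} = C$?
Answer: $\frac{i \sqrt{47696024395}}{2217} \approx 98.509 i$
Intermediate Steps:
$G{\left(o,h \right)} = h o$
$Z = 2455$ ($Z = -2 + \left(128 - -61\right) 13 = -2 + \left(128 + 61\right) 13 = -2 + 189 \cdot 13 = -2 + 2457 = 2455$)
$\sqrt{\left(\frac{1}{-6651} - \left(124 + 69\right) 63\right) + Z} = \sqrt{\left(\frac{1}{-6651} - \left(124 + 69\right) 63\right) + 2455} = \sqrt{\left(- \frac{1}{6651} - 193 \cdot 63\right) + 2455} = \sqrt{\left(- \frac{1}{6651} - 12159\right) + 2455} = \sqrt{- \frac{80869510}{6651} + 2455} = \sqrt{- \frac{64541305}{6651}} = \frac{i \sqrt{47696024395}}{2217}$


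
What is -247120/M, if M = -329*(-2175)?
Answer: -49424/143115 ≈ -0.34534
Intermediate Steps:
M = 715575
-247120/M = -247120/715575 = -247120*1/715575 = -49424/143115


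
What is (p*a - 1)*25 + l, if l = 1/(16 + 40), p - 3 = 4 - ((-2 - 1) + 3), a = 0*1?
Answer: -1399/56 ≈ -24.982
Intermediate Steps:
a = 0
p = 7 (p = 3 + (4 - ((-2 - 1) + 3)) = 3 + (4 - (-3 + 3)) = 3 + (4 - 1*0) = 3 + (4 + 0) = 3 + 4 = 7)
l = 1/56 ≈ 0.017857
(p*a - 1)*25 + l = (7*0 - 1)*25 + 1/56 = (0 - 1)*25 + 1/56 = -1*25 + 1/56 = -25 + 1/56 = -1399/56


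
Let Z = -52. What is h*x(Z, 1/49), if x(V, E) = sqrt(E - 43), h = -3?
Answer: -27*I*sqrt(26)/7 ≈ -19.668*I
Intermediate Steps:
x(V, E) = sqrt(-43 + E)
h*x(Z, 1/49) = -3*sqrt(-43 + 1/49) = -27*I*sqrt(26)/7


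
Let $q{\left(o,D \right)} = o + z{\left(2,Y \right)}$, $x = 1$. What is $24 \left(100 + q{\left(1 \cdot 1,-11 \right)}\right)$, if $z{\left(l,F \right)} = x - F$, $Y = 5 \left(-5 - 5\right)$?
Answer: $3648$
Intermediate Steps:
$Y = -50$ ($Y = 5 \left(-10\right) = -50$)
$z{\left(l,F \right)} = 1 - F$
$q{\left(o,D \right)} = 51 + o$ ($q{\left(o,D \right)} = o + \left(1 - -50\right) = o + \left(1 + 50\right) = o + 51 = 51 + o$)
$24 \left(100 + q{\left(1 \cdot 1,-11 \right)}\right) = 24 \left(100 + \left(51 + 1 \cdot 1\right)\right) = 24 \left(100 + \left(51 + 1\right)\right) = 24 \left(100 + 52\right) = 24 \cdot 152 = 3648$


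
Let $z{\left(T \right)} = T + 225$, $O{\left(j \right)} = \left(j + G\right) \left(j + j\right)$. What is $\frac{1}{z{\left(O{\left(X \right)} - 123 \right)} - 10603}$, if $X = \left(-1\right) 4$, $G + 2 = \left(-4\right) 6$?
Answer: $- \frac{1}{10261} \approx -9.7456 \cdot 10^{-5}$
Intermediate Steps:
$G = -26$ ($G = -2 - 24 = -26$)
$X = -4$
$O{\left(j \right)} = 2 j \left(-26 + j\right)$ ($O{\left(j \right)} = \left(j - 26\right) \left(j + j\right) = \left(-26 + j\right) 2 j = 2 j \left(-26 + j\right)$)
$z{\left(T \right)} = 225 + T$
$\frac{1}{z{\left(O{\left(X \right)} - 123 \right)} - 10603} = \frac{1}{\left(225 - \left(123 + 8 \left(-26 - 4\right)\right)\right) - 10603} = \frac{1}{\left(225 - \left(123 + 8 \left(-30\right)\right)\right) - 10603} = \frac{1}{\left(225 + \left(240 - 123\right)\right) - 10603} = \frac{1}{\left(225 + 117\right) - 10603} = \frac{1}{342 - 10603} = \frac{1}{-10261} = - \frac{1}{10261}$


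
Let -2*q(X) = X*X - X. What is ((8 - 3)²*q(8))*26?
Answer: -18200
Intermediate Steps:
q(X) = X/2 - X²/2 (q(X) = -(X*X - X)/2 = -(X² - X)/2 = X/2 - X²/2)
((8 - 3)²*q(8))*26 = ((8 - 3)²*((½)*8*(1 - 1*8)))*26 = (5²*((½)*8*(1 - 8)))*26 = (25*((½)*8*(-7)))*26 = (25*(-28))*26 = -700*26 = -18200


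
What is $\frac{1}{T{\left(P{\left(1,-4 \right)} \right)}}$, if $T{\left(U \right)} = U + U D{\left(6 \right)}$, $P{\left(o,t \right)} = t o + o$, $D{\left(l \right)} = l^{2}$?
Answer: $- \frac{1}{111} \approx -0.009009$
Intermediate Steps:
$P{\left(o,t \right)} = o + o t$ ($P{\left(o,t \right)} = o t + o = o + o t$)
$T{\left(U \right)} = 37 U$ ($T{\left(U \right)} = U + U 6^{2} = U + U 36 = U + 36 U = 37 U$)
$\frac{1}{T{\left(P{\left(1,-4 \right)} \right)}} = \frac{1}{37 \cdot 1 \left(1 - 4\right)} = \frac{1}{37 \cdot 1 \left(-3\right)} = \frac{1}{37 \left(-3\right)} = \frac{1}{-111} = - \frac{1}{111}$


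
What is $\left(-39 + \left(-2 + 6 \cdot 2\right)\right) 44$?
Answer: $-1276$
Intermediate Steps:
$\left(-39 + \left(-2 + 6 \cdot 2\right)\right) 44 = \left(-39 + \left(-2 + 12\right)\right) 44 = \left(-39 + 10\right) 44 = \left(-29\right) 44 = -1276$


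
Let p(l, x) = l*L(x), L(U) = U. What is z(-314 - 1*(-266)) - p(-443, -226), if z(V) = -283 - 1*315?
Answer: -100716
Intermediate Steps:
z(V) = -598 (z(V) = -283 - 315 = -598)
p(l, x) = l*x
z(-314 - 1*(-266)) - p(-443, -226) = -598 - (-443)*(-226) = -598 - 1*100118 = -598 - 100118 = -100716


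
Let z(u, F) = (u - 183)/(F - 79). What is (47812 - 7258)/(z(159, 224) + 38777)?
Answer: 5880330/5622641 ≈ 1.0458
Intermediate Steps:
z(u, F) = (-183 + u)/(-79 + F)
(47812 - 7258)/(z(159, 224) + 38777) = (47812 - 7258)/((-183 + 159)/(-79 + 224) + 38777) = 40554/(-24/145 + 38777) = 40554/(5622641/145) = 40554*(145/5622641) = 5880330/5622641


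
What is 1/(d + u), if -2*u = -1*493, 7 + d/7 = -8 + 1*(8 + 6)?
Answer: 2/479 ≈ 0.0041754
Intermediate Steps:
d = -7 (d = -49 + 7*(-8 + 1*(8 + 6)) = -49 + 7*(-8 + 1*14) = -49 + 7*(-8 + 14) = -49 + 7*6 = -49 + 42 = -7)
u = 493/2 (u = -(-1)*493/2 = -½*(-493) = 493/2 ≈ 246.50)
1/(d + u) = 1/(-7 + 493/2) = 1/(479/2) = 2/479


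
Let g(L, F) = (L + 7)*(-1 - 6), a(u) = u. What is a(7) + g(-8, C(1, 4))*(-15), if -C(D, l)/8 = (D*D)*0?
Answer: -98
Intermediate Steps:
C(D, l) = 0 (C(D, l) = -8*D*D*0 = -8*D**2*0 = -8*0 = 0)
g(L, F) = -49 - 7*L (g(L, F) = (7 + L)*(-7) = -49 - 7*L)
a(7) + g(-8, C(1, 4))*(-15) = 7 + (-49 - 7*(-8))*(-15) = 7 + (-49 + 56)*(-15) = 7 + 7*(-15) = 7 - 105 = -98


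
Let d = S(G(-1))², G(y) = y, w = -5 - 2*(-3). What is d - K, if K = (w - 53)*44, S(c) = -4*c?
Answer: 2304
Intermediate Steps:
w = 1 (w = -5 + 6 = 1)
d = 16 (d = (-4*(-1))² = 4² = 16)
K = -2288 (K = (1 - 53)*44 = -52*44 = -2288)
d - K = 16 - 1*(-2288) = 16 + 2288 = 2304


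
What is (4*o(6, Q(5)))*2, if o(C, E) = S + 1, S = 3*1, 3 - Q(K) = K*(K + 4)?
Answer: 32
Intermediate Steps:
Q(K) = 3 - K*(4 + K) (Q(K) = 3 - K*(K + 4) = 3 - K*(4 + K))
S = 3
o(C, E) = 4 (o(C, E) = 3 + 1 = 4)
(4*o(6, Q(5)))*2 = (4*4)*2 = 16*2 = 32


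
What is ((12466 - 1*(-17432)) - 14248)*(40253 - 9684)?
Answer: 478404850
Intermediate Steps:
((12466 - 1*(-17432)) - 14248)*(40253 - 9684) = ((12466 + 17432) - 14248)*30569 = (29898 - 14248)*30569 = 15650*30569 = 478404850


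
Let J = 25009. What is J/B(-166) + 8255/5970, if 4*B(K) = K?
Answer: -59584459/99102 ≈ -601.24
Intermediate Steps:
B(K) = K/4
J/B(-166) + 8255/5970 = 25009/(((1/4)*(-166))) + 8255/5970 = 25009/(-83/2) + 8255*(1/5970) = 25009*(-2/83) + 1651/1194 = -50018/83 + 1651/1194 = -59584459/99102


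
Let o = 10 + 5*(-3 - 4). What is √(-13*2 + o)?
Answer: I*√51 ≈ 7.1414*I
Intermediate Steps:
o = -25 (o = 10 + 5*(-7) = 10 - 35 = -25)
√(-13*2 + o) = √(-13*2 - 25) = √(-26 - 25) = √(-51) = I*√51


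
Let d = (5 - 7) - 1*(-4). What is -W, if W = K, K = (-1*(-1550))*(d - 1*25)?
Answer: 35650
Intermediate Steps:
d = 2 (d = -2 + 4 = 2)
K = -35650 (K = (-1*(-1550))*(2 - 1*25) = 1550*(2 - 25) = 1550*(-23) = -35650)
W = -35650
-W = -1*(-35650) = 35650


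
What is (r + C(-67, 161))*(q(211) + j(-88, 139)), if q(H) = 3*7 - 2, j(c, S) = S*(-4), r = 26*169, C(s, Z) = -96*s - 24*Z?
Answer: -3738594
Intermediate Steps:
r = 4394
j(c, S) = -4*S
q(H) = 19 (q(H) = 21 - 2 = 19)
(r + C(-67, 161))*(q(211) + j(-88, 139)) = (4394 + (-96*(-67) - 24*161))*(19 - 4*139) = (4394 + (6432 - 3864))*(19 - 556) = (4394 + 2568)*(-537) = 6962*(-537) = -3738594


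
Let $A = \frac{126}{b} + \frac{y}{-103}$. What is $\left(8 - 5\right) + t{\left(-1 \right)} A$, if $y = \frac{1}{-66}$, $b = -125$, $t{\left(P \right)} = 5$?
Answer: $- \frac{346573}{169950} \approx -2.0393$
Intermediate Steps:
$y = - \frac{1}{66} \approx -0.015152$
$A = - \frac{856423}{849750}$ ($A = \frac{126}{-125} - \frac{1}{66 \left(-103\right)} = 126 \left(- \frac{1}{125}\right) - - \frac{1}{6798} = - \frac{126}{125} + \frac{1}{6798} = - \frac{856423}{849750} \approx -1.0079$)
$\left(8 - 5\right) + t{\left(-1 \right)} A = \left(8 - 5\right) + 5 \left(- \frac{856423}{849750}\right) = \left(8 - 5\right) - \frac{856423}{169950} = 3 - \frac{856423}{169950} = - \frac{346573}{169950}$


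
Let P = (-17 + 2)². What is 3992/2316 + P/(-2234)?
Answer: 2099257/1293486 ≈ 1.6229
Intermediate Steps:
P = 225 (P = (-15)² = 225)
3992/2316 + P/(-2234) = 3992/2316 + 225/(-2234) = 3992*(1/2316) + 225*(-1/2234) = 998/579 - 225/2234 = 2099257/1293486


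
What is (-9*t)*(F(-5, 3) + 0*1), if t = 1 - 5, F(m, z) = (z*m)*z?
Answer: -1620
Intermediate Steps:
F(m, z) = m*z² (F(m, z) = (m*z)*z = m*z²)
t = -4
(-9*t)*(F(-5, 3) + 0*1) = (-9*(-4))*(-5*3² + 0*1) = 36*(-5*9 + 0) = 36*(-45 + 0) = 36*(-45) = -1620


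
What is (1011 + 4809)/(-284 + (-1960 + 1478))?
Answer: -2910/383 ≈ -7.5979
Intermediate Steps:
(1011 + 4809)/(-284 + (-1960 + 1478)) = 5820/(-284 - 482) = 5820/(-766) = 5820*(-1/766) = -2910/383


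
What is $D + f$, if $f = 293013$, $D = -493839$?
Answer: $-200826$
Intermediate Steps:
$D + f = -493839 + 293013 = -200826$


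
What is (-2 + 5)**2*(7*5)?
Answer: 315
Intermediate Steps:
(-2 + 5)**2*(7*5) = 3**2*35 = 9*35 = 315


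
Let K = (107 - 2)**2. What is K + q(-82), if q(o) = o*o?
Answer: 17749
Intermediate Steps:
K = 11025 (K = 105**2 = 11025)
q(o) = o**2
K + q(-82) = 11025 + (-82)**2 = 11025 + 6724 = 17749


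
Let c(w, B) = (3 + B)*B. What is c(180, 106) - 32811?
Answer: -21257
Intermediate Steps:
c(w, B) = B*(3 + B)
c(180, 106) - 32811 = 106*(3 + 106) - 32811 = 106*109 - 32811 = 11554 - 32811 = -21257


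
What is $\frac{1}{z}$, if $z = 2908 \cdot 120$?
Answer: $\frac{1}{348960} \approx 2.8657 \cdot 10^{-6}$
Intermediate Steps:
$z = 348960$
$\frac{1}{z} = \frac{1}{348960}$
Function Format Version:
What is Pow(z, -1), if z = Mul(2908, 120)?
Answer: Rational(1, 348960) ≈ 2.8657e-6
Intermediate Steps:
z = 348960
Pow(z, -1) = Pow(348960, -1) = Rational(1, 348960)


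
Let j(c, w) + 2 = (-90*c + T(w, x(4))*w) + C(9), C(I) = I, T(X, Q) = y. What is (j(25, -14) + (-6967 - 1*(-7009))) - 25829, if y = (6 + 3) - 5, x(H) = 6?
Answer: -28086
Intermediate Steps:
y = 4 (y = 9 - 5 = 4)
T(X, Q) = 4
j(c, w) = 7 - 90*c + 4*w (j(c, w) = -2 + ((-90*c + 4*w) + 9) = -2 + (9 - 90*c + 4*w) = 7 - 90*c + 4*w)
(j(25, -14) + (-6967 - 1*(-7009))) - 25829 = ((7 - 90*25 + 4*(-14)) + (-6967 - 1*(-7009))) - 25829 = ((7 - 2250 - 56) + (-6967 + 7009)) - 25829 = (-2299 + 42) - 25829 = -2257 - 25829 = -28086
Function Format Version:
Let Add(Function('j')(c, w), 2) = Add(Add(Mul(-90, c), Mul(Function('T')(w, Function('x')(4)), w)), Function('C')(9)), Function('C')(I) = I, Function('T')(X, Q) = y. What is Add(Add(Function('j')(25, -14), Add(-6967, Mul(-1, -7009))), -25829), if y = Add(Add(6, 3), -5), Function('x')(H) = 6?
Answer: -28086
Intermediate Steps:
y = 4 (y = Add(9, -5) = 4)
Function('T')(X, Q) = 4
Function('j')(c, w) = Add(7, Mul(-90, c), Mul(4, w)) (Function('j')(c, w) = Add(-2, Add(Add(Mul(-90, c), Mul(4, w)), 9)) = Add(-2, Add(9, Mul(-90, c), Mul(4, w))) = Add(7, Mul(-90, c), Mul(4, w)))
Add(Add(Function('j')(25, -14), Add(-6967, Mul(-1, -7009))), -25829) = Add(Add(Add(7, Mul(-90, 25), Mul(4, -14)), Add(-6967, Mul(-1, -7009))), -25829) = Add(Add(Add(7, -2250, -56), Add(-6967, 7009)), -25829) = Add(Add(-2299, 42), -25829) = Add(-2257, -25829) = -28086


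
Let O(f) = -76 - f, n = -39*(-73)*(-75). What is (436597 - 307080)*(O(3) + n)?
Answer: -27665349268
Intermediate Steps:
n = -213525 (n = 2847*(-75) = -213525)
(436597 - 307080)*(O(3) + n) = (436597 - 307080)*((-76 - 1*3) - 213525) = 129517*((-76 - 3) - 213525) = 129517*(-79 - 213525) = 129517*(-213604) = -27665349268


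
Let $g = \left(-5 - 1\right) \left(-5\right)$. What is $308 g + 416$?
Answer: $9656$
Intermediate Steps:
$g = 30$ ($g = \left(-6\right) \left(-5\right) = 30$)
$308 g + 416 = 308 \cdot 30 + 416 = 9240 + 416 = 9656$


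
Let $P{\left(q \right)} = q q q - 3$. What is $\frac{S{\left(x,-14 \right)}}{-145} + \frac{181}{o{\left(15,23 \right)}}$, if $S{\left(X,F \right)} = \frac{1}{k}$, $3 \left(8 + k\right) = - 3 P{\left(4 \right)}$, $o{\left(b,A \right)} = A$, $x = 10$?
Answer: $\frac{78736}{10005} \approx 7.8697$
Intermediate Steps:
$P{\left(q \right)} = -3 + q^{3}$ ($P{\left(q \right)} = q^{2} q - 3 = q^{3} - 3 = -3 + q^{3}$)
$k = -69$ ($k = -8 + \frac{\left(-3\right) \left(-3 + 4^{3}\right)}{3} = -8 + \frac{\left(-3\right) \left(-3 + 64\right)}{3} = -8 + \frac{\left(-3\right) 61}{3} = -8 + \frac{1}{3} \left(-183\right) = -8 - 61 = -69$)
$S{\left(X,F \right)} = - \frac{1}{69}$ ($S{\left(X,F \right)} = \frac{1}{-69} = - \frac{1}{69}$)
$\frac{S{\left(x,-14 \right)}}{-145} + \frac{181}{o{\left(15,23 \right)}} = - \frac{1}{69 \left(-145\right)} + \frac{181}{23} = \left(- \frac{1}{69}\right) \left(- \frac{1}{145}\right) + 181 \cdot \frac{1}{23} = \frac{1}{10005} + \frac{181}{23} = \frac{78736}{10005}$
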